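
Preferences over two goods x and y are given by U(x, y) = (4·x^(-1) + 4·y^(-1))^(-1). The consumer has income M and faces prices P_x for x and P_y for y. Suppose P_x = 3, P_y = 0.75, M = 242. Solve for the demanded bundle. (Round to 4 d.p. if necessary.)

MU_x ∝ 4·x^(-2), MU_y ∝ 4·y^(-2), so MRS = (y/x)^(2) = P_x/P_y.
Solve for the ratio: y/x = [P_x/P_y]^(0.5).
With the ratio pinned down, the budget gives x* = M/(P_x + P_y·(y/x)) and y* = (y/x)·x*.
Numerically y/x = 2, so x* = 242/(3 + 0.75·2) = 53.7778 and y* = 2·53.7778 = 107.5556.

x* = 53.7778, y* = 107.5556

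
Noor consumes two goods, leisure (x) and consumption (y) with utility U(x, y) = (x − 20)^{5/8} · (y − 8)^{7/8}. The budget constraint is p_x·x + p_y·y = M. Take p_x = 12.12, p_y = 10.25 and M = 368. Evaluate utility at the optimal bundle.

V = 2.8523

Let x' = x−20, y' = y−8. MRS = (5/7)·y'/x' = p_x/p_y.
Substituting into the budget: x* = 20 + 5/12·(M − 20·p_x − 8·p_y)/p_x, and y* = 8 + 7/12·(…)/p_y.
Discretionary income = 368 − 20·12.12 − 8·10.25 = 43.6; x* = 20 + 5/12·43.6/12.12 = 21.4989; y* = 8 + 7/12·43.6/10.25 = 10.4813.
Utility at the optimum: U(21.4989, 10.4813) = 2.8523.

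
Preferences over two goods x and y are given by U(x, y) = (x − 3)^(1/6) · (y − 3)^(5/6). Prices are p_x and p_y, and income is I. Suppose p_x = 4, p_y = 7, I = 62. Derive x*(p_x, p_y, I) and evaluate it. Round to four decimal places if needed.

MRS = (1/5)·(y−3)/(x−3). Tangency with p_x/p_y gives y−3 = 5·(p_x/p_y)·(x−3).
After buying the subsistence bundle (3, 3), a share 1/6 of the remaining income goes to x: x* = 3 + 1/6·(I − 3p_x − 3p_y)/p_x.
Discretionary income = 62 − 3·4 − 3·7 = 29; x* = 3 + 1/6·29/4 = 4.2083.

x* = 4.2083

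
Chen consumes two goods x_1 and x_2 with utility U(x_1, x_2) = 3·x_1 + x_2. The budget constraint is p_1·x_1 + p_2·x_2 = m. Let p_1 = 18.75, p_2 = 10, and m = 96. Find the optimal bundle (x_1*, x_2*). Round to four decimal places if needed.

Linear utility — the consumer picks whichever good has higher MU/price: 3/18.75 = 0.16 vs 1/10 = 0.1.
x_1 gives more utility per dollar, so spend all income on x_1: x_1* = m/p_1, x_2* = 0.
Numerically: x_1* = 5.12, x_2* = 0.

x_1* = 5.12, x_2* = 0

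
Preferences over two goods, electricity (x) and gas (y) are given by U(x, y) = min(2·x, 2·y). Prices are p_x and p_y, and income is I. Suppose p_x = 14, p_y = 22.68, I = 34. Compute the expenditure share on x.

With perfect complements, no substitution: consume in ratio x:y = 2:2.
Budget: p_x·x + p_y·x = I, so (2·p_x + 2·p_y)·x = 2·I.
Demand: x*(p_x,p_y,I) = 2·I/(2·p_x + 2·p_y), y* = 2·I/(2·p_x + 2·p_y).
Here 2·14 + 2·22.68 = 73.36, giving x* = 0.9269 and y* = 0.9269.
Expenditure on x: 14·0.9269 = 12.9771; share = 0.3817.

share on x = 0.3817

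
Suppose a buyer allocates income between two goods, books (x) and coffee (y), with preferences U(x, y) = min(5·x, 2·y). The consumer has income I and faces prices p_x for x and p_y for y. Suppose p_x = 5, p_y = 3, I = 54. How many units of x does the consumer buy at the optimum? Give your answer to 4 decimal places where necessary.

With perfect complements, no substitution: consume in ratio x:y = 2:5.
Budget: p_x·x + p_y·(5/2)·x = I, so (2·p_x + 5·p_y)·x = 2·I.
Demand: x*(p_x,p_y,I) = 2·I/(2·p_x + 5·p_y), y* = 5·I/(2·p_x + 5·p_y).
Here 2·5 + 5·3 = 25, giving x* = 4.32.

x* = 4.32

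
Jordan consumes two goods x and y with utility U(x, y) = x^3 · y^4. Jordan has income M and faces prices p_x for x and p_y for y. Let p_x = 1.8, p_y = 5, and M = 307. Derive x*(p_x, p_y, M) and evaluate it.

x* = 73.0952

Tangency: MRS = (3/4)·y/x = p_x/p_y.
So 3·p_y·y = 4·p_x·x; combined with the budget, a share 3/7 of income goes to x.
Demand: x*(p_x,p_y,M) = 3/7·M/p_x and y* = 4/7·M/p_y.
At p_x=1.8, p_y=5, M=307: x* = 3/7·307/1.8 = 73.0952.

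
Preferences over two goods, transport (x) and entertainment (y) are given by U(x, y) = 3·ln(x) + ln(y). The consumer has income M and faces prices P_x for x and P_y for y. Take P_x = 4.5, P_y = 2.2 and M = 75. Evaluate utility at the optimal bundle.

V = 9.7199

The MRS is 3·y/x. Set MRS = P_x/P_y.
Rearranging, P_y·y = (1/3)·P_x·x. Substituting into the budget gives P_x·x·(1 + (1/3)) = M.
Demand: x*(P_x,P_y,M) = 0.75·M/P_x and y* = 0.25·M/P_y.
At P_x=4.5, P_y=2.2, M=75: x* = 0.75·75/4.5 = 12.5, y* = 8.5227.
Utility at the optimum: U(12.5, 8.5227) = 9.7199.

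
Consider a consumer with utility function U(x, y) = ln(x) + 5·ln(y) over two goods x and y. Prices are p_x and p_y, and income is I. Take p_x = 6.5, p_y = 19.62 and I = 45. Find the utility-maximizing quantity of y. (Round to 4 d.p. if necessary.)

y* = 1.9113

Tangency: MRS = (1/5)·y/x = p_x/p_y.
So p_y·y = 5·p_x·x; combined with the budget, a share 1/6 of income goes to x.
Demand: x*(p_x,p_y,I) = 1/6·I/p_x and y* = 5/6·I/p_y.
At p_x=6.5, p_y=19.62, I=45: y* = 5/6·45/19.62 = 1.9113.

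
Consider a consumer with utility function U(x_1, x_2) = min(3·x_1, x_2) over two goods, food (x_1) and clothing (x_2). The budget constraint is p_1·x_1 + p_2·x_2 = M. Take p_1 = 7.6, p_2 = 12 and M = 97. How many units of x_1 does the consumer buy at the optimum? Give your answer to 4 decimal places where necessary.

x_1* = 2.2248

With perfect complements, no substitution: consume in ratio x_1:x_2 = 1:3.
Budget: p_1·x_1 + p_2·3·x_1 = M, so (p_1 + 3·p_2)·x_1 = M.
Demand: x_1*(p_1,p_2,M) = M/(p_1 + 3·p_2), x_2* = 3·M/(p_1 + 3·p_2).
Here 7.6 + 3·12 = 43.6, giving x_1* = 2.2248.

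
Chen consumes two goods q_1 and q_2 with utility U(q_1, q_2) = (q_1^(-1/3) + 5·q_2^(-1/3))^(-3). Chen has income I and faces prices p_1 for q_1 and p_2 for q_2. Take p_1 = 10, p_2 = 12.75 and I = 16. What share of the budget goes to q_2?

With the ratio pinned down, the budget gives q_1* = I/(p_1 + p_2·(q_2/q_1)) and q_2* = (q_2/q_1)·q_1*.
Numerically q_2/q_1 = 2.78673, so q_1* = 16/(10 + 12.75·2.78673) = 0.3514 and q_2* = 2.78673·0.3514 = 0.9793.
Expenditure on q_2: 12.75·0.9793 = 12.4859; share = 0.7804.

share on q_2 = 0.7804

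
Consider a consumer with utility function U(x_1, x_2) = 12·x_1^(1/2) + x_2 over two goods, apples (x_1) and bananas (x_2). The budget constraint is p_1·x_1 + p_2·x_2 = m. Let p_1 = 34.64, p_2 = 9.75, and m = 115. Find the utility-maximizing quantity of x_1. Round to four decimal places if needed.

MU_x_1 = 6/√x_1, MU_x_2 = 1. Tangency: 6/√x_1 = p_1/p_2.
Thus x_1* = (6·p_2/p_1)² — independent of m — with the rest of income spent on x_2.
Plugging in: x_1* = (6·9.75/34.64)² = 2.852.

x_1* = 2.852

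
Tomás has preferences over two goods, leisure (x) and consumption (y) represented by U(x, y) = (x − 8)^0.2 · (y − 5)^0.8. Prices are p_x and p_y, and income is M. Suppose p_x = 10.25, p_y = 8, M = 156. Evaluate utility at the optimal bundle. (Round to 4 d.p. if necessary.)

After buying the subsistence bundle (8, 5), a share 0.2 of the remaining income goes to x: x* = 8 + 0.2·(M − 8p_x − 5p_y)/p_x.
Discretionary income = 156 − 8·10.25 − 5·8 = 34; x* = 8 + 0.2·34/10.25 = 8.6634; y* = 5 + 0.8·34/8 = 8.4.
Utility at the optimum: U(8.6634, 8.4) = 2.4521.

V = 2.4521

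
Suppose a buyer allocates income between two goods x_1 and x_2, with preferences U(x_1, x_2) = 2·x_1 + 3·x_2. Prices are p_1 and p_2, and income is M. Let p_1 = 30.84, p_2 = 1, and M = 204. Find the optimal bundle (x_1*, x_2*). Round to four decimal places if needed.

Linear utility — the consumer picks whichever good has higher MU/price: 2/30.84 = 0.0649 vs 3/1 = 3.
x_2 gives more utility per dollar, so spend all income on x_2: x_2* = M/p_2, x_1* = 0.
Numerically: x_1* = 0, x_2* = 204.

x_1* = 0, x_2* = 204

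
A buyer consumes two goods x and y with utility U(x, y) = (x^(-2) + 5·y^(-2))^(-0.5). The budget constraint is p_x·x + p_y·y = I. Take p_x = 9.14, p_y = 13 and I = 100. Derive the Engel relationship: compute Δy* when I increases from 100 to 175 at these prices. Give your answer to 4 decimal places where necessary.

Δy* = 3.9451

MU_x ∝ x^(-3), MU_y ∝ 5·y^(-3), so MRS = (1/5)·(y/x)^(3) = p_x/p_y.
Hence y/x = (5·p_x/p_y)^(1/(3)), i.e. raised to the 1/3 power.
With the ratio pinned down, the budget gives x* = I/(p_x + p_y·(y/x)) and y* = (y/x)·x*.
Numerically y/x = 1.520516, so x* = 100/(9.14 + 13·1.520516) = 3.4594 and y* = 1.520516·3.4594 = 5.2601.
At I' = 175: y* = 9.2051. Change: 9.2051 − 5.2601 = 3.9451.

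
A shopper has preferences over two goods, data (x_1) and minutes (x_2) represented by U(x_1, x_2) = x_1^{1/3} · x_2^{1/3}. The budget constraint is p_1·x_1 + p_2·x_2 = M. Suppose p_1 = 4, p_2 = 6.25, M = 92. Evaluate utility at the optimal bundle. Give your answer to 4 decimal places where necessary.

V = 4.3906

The MRS is x_2/x_1. Set MRS = p_1/p_2.
So 1/3·p_2·x_2 = 1/3·p_1·x_1; combined with the budget, a share 0.5 of income goes to x_1.
Demand: x_1*(p_1,p_2,M) = 0.5·M/p_1 and x_2* = 0.5·M/p_2.
At p_1=4, p_2=6.25, M=92: x_1* = 0.5·92/4 = 11.5, x_2* = 7.36.
Utility at the optimum: U(11.5, 7.36) = 4.3906.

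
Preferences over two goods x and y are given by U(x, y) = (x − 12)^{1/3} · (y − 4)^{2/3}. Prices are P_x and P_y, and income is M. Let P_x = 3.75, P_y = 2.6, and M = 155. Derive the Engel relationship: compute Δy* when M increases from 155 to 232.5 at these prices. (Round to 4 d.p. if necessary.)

Let x' = x−12, y' = y−4. MRS = (1/2)·y'/x' = P_x/P_y.
Substituting into the budget: x* = 12 + 1/3·(M − 12·P_x − 4·P_y)/P_x, and y* = 4 + 2/3·(…)/P_y.
Discretionary income = 155 − 12·3.75 − 4·2.6 = 99.6; y* = 4 + 2/3·99.6/2.6 = 29.5385.
At M' = 232.5: y* = 49.4103. Change: 49.4103 − 29.5385 = 19.8718.

Δy* = 19.8718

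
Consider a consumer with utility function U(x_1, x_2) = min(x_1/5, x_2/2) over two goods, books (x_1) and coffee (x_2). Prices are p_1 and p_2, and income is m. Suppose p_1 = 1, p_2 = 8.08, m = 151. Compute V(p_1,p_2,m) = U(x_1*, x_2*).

V = 7.1361

Here 5·1 + 2·8.08 = 21.16, giving x_1* = 35.6805 and x_2* = 14.2722.
Utility at the optimum: U(35.6805, 14.2722) = 7.1361.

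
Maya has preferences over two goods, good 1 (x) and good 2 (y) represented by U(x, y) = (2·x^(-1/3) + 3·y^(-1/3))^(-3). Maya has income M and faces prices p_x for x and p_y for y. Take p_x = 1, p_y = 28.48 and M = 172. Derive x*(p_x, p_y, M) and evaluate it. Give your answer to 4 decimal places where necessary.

x* = 41.6349

From the CES first-order condition, (2/3)·(y/x)^(4/3) = p_x/p_y.
Hence y/x = ((3/2)·p_x/p_y)^(1/(4/3)), i.e. raised to the 0.75 power.
With the ratio pinned down, the budget gives x* = M/(p_x + p_y·(y/x)) and y* = (y/x)·x*.
Numerically y/x = 0.109942, so x* = 172/(1 + 28.48·0.109942) = 41.6349.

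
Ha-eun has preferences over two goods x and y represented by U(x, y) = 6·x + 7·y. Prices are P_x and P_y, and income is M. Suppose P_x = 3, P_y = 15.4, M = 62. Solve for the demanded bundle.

x* = 20.6667, y* = 0

Numerically: x* = 20.6667, y* = 0.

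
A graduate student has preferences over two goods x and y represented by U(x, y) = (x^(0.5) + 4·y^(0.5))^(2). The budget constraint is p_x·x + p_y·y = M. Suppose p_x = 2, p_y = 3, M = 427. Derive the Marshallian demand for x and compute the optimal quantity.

From the CES first-order condition, (1/4)·(y/x)^(0.5) = p_x/p_y.
Solve for the ratio: y/x = [4·p_x/p_y]^(2).
Substitute y = (y/x)·x into the budget: x* = M/(p_x + p_y·(y/x)).
Numerically y/x = 7.111111, so x* = 427/(2 + 3·7.111111) = 18.3.

x* = 18.3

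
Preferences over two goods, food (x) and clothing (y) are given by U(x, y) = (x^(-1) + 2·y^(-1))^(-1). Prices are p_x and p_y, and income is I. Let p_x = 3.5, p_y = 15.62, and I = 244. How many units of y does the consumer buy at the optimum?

MU_x ∝ x^(-2), MU_y ∝ 2·y^(-2), so MRS = (1/2)·(y/x)^(2) = p_x/p_y.
Hence y/x = (2·p_x/p_y)^(1/(2)), i.e. raised to the 0.5 power.
With the ratio pinned down, the budget gives x* = I/(p_x + p_y·(y/x)) and y* = (y/x)·x*.
Numerically y/x = 0.669435, so x* = 244/(3.5 + 15.62·0.669435) = 17.4828 and y* = 0.669435·17.4828 = 11.7036.

y* = 11.7036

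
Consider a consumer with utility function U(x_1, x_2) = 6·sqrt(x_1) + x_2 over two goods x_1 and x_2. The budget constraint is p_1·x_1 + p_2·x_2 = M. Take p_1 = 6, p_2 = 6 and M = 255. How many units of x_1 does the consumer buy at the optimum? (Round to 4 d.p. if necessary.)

x_1* = 9

MU_x_1 = 3/√x_1, MU_x_2 = 1. Tangency: 3/√x_1 = p_1/p_2.
Thus x_1* = (3·p_2/p_1)² — independent of M — with the rest of income spent on x_2.
Plugging in: x_1* = (3·6/6)² = 9.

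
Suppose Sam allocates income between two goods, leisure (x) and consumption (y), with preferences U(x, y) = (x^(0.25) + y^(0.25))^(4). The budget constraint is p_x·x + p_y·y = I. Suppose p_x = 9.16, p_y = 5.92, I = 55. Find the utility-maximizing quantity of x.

x* = 2.7842

MU_x ∝ x^(-0.75), MU_y ∝ y^(-0.75), so MRS = (y/x)^(0.75) = p_x/p_y.
Solve for the ratio: y/x = [p_x/p_y]^(4/3).
Substitute y = (y/x)·x into the budget: x* = I/(p_x + p_y·(y/x)).
Numerically y/x = 1.789637, so x* = 55/(9.16 + 5.92·1.789637) = 2.7842.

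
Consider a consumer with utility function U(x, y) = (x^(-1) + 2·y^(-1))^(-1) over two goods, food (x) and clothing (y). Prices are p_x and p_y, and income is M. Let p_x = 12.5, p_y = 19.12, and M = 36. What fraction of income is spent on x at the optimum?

With the ratio pinned down, the budget gives x* = M/(p_x + p_y·(y/x)) and y* = (y/x)·x*.
Numerically y/x = 1.143473, so x* = 36/(12.5 + 19.12·1.143473) = 1.0476 and y* = 1.143473·1.0476 = 1.1979.
Expenditure on x: 12.5·1.0476 = 13.0954; share = 0.3638.

share on x = 0.3638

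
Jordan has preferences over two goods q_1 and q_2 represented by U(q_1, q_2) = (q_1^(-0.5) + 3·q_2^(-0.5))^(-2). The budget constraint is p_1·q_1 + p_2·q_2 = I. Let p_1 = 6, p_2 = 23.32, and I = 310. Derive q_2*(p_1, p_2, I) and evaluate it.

MRS = MU_q_1/MU_q_2 = (1/3)·(q_2/q_1)^(1.5). Set equal to p_1/p_2.
Hence q_2/q_1 = (3·p_1/p_2)^(1/(1.5)), i.e. raised to the 2/3 power.
Substitute q_2 = (q_2/q_1)·q_1 into the budget: q_1* = I/(p_1 + p_2·(q_2/q_1)).
Numerically q_2/q_1 = 0.841452, so q_1* = 310/(6 + 23.32·0.841452) = 12.0987 and q_2* = 0.841452·12.0987 = 10.1804.

q_2* = 10.1804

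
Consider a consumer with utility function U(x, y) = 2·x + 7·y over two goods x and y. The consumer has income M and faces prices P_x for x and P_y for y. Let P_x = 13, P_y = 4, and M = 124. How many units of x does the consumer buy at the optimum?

x* = 0

Linear utility — the consumer picks whichever good has higher MU/price: 2/13 = 0.1538 vs 7/4 = 1.75.
y gives more utility per dollar, so spend all income on y: y* = M/P_y, x* = 0.
Numerically: x* = 0, y* = 31.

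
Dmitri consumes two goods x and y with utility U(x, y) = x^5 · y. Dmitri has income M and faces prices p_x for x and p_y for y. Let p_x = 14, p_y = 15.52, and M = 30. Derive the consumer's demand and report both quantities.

x* = 1.7857, y* = 0.3222

Tangency: MRS = 5·y/x = p_x/p_y.
So 5·p_y·y = p_x·x; combined with the budget, a share 5/6 of income goes to x.
Demand: x*(p_x,p_y,M) = 5/6·M/p_x and y* = 1/6·M/p_y.
At p_x=14, p_y=15.52, M=30: x* = 5/6·30/14 = 1.7857, y* = 0.3222.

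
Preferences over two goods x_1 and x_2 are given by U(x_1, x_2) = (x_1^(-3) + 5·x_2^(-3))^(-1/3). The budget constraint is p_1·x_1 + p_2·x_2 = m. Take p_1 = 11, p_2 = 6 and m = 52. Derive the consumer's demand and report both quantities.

Substitute x_2 = (x_2/x_1)·x_1 into the budget: x_1* = m/(p_1 + p_2·(x_2/x_1)).
Numerically x_2/x_1 = 1.740014, so x_1* = 52/(11 + 6·1.740014) = 2.4254 and x_2* = 1.740014·2.4254 = 4.2202.

x_1* = 2.4254, x_2* = 4.2202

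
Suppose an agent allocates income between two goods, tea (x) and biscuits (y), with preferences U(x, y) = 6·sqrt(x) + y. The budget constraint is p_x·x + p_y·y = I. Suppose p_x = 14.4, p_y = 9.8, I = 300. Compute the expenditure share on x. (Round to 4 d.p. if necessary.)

Plugging in: x* = (3·9.8/14.4)² = 4.1684, y* = 24.4872.
Expenditure on x: 14.4·4.1684 = 60.025; share = 0.2001.

share on x = 0.2001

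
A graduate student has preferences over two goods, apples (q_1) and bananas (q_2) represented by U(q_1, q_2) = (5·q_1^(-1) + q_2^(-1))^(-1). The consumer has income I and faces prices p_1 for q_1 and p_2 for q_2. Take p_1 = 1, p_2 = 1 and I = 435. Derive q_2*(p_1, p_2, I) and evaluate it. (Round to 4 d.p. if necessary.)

Numerically q_2/q_1 = 0.447214, so q_1* = 435/(1 + 1·0.447214) = 300.5776 and q_2* = 0.447214·300.5776 = 134.4224.

q_2* = 134.4224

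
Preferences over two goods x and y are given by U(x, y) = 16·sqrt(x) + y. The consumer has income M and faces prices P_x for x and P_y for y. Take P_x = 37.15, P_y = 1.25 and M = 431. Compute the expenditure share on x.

Set MRS = P_x/P_y: 8·x^(−1/2) = P_x/P_y.
Thus x* = (8·P_y/P_x)² — independent of M — with the rest of income spent on y.
Plugging in: x* = (8·1.25/37.15)² = 0.0725, y* = 342.6466.
Expenditure on x: 37.15·0.0725 = 2.6918; share = 0.0062.

share on x = 0.0062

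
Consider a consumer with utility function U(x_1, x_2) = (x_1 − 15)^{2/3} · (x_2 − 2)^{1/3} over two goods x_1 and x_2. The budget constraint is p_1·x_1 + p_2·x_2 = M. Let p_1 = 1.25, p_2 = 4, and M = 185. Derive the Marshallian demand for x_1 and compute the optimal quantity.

This is Cobb-Douglas in (x_1−15, x_2−2): tangency gives 2/3·p_2·(x_2−2) = 1/3·p_1·(x_1−15).
After buying the subsistence bundle (15, 2), a share 2/3 of the remaining income goes to x_1: x_1* = 15 + 2/3·(M − 15p_1 − 2p_2)/p_1.
Discretionary income = 185 − 15·1.25 − 2·4 = 158.25; x_1* = 15 + 2/3·158.25/1.25 = 99.4.

x_1* = 99.4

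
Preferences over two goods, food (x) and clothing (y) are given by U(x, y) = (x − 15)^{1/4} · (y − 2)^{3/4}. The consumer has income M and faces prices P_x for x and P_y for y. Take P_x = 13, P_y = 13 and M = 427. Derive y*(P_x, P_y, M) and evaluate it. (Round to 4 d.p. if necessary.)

y* = 13.8846

This is Cobb-Douglas in (x−15, y−2): tangency gives 0.25·P_y·(y−2) = 0.75·P_x·(x−15).
Substituting into the budget: x* = 15 + 0.25·(M − 15·P_x − 2·P_y)/P_x, and y* = 2 + 0.75·(…)/P_y.
Discretionary income = 427 − 15·13 − 2·13 = 206; y* = 2 + 0.75·206/13 = 13.8846.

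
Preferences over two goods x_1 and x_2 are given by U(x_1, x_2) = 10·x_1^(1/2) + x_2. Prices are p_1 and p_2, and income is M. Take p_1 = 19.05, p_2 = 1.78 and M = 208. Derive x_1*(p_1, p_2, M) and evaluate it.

x_1* = 0.2183

MU_x_1 = 5/√x_1, MU_x_2 = 1. Tangency: 5/√x_1 = p_1/p_2.
Solve: √x_1 = 5·p_2/p_1, so x_1*(p_1,p_2) = (5·p_2/p_1)², and x_2* = (M − p_1·x_1*)/p_2.
Plugging in: x_1* = (5·1.78/19.05)² = 0.2183.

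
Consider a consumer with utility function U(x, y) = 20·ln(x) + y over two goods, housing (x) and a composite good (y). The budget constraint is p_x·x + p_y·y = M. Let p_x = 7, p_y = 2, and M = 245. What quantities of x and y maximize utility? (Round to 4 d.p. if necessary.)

x* = 5.7143, y* = 102.5

Set MRS = p_x/p_y: (20/x)/1 = p_x/p_y.
So x*(p_x,p_y) = 20·p_y/p_x, independent of income; and y* = (M − 20·p_y)/p_y.
At the given prices: x* = 20·2/7 = 5.7143, and y* = 102.5.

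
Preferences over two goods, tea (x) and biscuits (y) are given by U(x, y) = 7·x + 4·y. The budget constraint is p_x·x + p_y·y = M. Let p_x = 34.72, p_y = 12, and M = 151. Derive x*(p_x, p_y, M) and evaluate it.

x* = 0

Perfect substitutes: compare marginal utility per dollar. 7/p_x vs 4/p_y → 0.2016 vs 0.3333.
y gives more utility per dollar, so spend all income on y: y* = M/p_y, x* = 0.
Numerically: x* = 0, y* = 12.5833.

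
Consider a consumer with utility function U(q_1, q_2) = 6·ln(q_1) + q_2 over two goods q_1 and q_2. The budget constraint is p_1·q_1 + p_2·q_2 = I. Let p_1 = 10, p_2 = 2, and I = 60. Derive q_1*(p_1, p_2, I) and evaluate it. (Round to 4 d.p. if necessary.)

Set MRS = p_1/p_2: (6/q_1)/1 = p_1/p_2.
So q_1*(p_1,p_2) = 6·p_2/p_1, independent of income; and q_2* = (I − 6·p_2)/p_2.
At the given prices: q_1* = 6·2/10 = 1.2.

q_1* = 1.2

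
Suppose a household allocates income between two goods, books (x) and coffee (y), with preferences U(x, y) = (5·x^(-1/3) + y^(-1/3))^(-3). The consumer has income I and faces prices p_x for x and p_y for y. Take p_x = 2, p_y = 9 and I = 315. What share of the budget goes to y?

From the CES first-order condition, 5·(y/x)^(4/3) = p_x/p_y.
Solve for the ratio: y/x = [(1/5)·p_x/p_y]^(0.75).
With the ratio pinned down, the budget gives x* = I/(p_x + p_y·(y/x)) and y* = (y/x)·x*.
Numerically y/x = 0.096797, so x* = 315/(2 + 9·0.096797) = 109.7112 and y* = 0.096797·109.7112 = 10.6197.
Expenditure on y: 9·10.6197 = 95.5777; share = 0.3034.

share on y = 0.3034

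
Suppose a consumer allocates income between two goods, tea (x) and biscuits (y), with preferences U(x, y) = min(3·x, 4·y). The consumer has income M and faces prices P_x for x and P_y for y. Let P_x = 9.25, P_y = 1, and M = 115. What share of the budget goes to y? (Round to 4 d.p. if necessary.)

share on y = 0.075

Leontief preferences: the optimum is at the kink where x/4 = y/3, i.e. y = (3/4)·x.
Budget: P_x·x + P_y·(3/4)·x = M, so (4·P_x + 3·P_y)·x = 4·M.
Demand: x*(P_x,P_y,M) = 4·M/(4·P_x + 3·P_y), y* = 3·M/(4·P_x + 3·P_y).
Here 4·9.25 + 3·1 = 40, giving x* = 11.5 and y* = 8.625.
Expenditure on y: 1·8.625 = 8.625; share = 0.075.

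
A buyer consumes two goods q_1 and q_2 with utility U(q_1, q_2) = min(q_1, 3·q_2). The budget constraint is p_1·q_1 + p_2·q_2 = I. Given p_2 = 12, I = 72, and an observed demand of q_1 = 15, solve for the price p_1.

p_1 = 0.8

With perfect complements, no substitution: consume in ratio q_1:q_2 = 3:1.
Budget: p_1·q_1 + p_2·(1/3)·q_1 = I, so (3·p_1 + p_2)·q_1 = 3·I.
Demand: q_1*(p_1,p_2,I) = 3·I/(3·p_1 + p_2), q_2* = I/(3·p_1 + p_2).
Set q_1* = 15 in the demand function and solve for p_1: p_1 = 0.8.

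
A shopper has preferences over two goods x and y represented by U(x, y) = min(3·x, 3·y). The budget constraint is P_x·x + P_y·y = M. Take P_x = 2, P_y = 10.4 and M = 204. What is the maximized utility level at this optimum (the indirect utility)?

Demand: x*(P_x,P_y,M) = 3·M/(3·P_x + 3·P_y), y* = 3·M/(3·P_x + 3·P_y).
Here 3·2 + 3·10.4 = 37.2, giving x* = 16.4516 and y* = 16.4516.
Utility at the optimum: U(16.4516, 16.4516) = 49.3548.

V = 49.3548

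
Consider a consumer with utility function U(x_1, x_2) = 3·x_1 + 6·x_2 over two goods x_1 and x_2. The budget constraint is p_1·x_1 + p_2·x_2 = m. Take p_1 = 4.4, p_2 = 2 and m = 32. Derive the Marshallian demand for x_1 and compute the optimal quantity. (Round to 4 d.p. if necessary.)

x_1* = 0

x_2 gives more utility per dollar, so spend all income on x_2: x_2* = m/p_2, x_1* = 0.
Numerically: x_1* = 0, x_2* = 16.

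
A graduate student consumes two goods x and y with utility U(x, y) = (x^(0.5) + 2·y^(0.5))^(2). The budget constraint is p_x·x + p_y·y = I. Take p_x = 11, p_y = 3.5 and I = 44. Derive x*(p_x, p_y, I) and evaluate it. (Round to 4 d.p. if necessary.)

x* = 0.2947

Substitute y = (y/x)·x into the budget: x* = I/(p_x + p_y·(y/x)).
Numerically y/x = 39.510204, so x* = 44/(11 + 3.5·39.510204) = 0.2947.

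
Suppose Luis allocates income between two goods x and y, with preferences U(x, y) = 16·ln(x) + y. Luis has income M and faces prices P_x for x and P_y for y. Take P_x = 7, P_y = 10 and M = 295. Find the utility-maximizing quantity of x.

MU_x = 16/x, MU_y = 1. Tangency: 16/x = P_x/P_y.
So x*(P_x,P_y) = 16·P_y/P_x, independent of income; and y* = (M − 16·P_y)/P_y.
At the given prices: x* = 16·10/7 = 22.8571.

x* = 22.8571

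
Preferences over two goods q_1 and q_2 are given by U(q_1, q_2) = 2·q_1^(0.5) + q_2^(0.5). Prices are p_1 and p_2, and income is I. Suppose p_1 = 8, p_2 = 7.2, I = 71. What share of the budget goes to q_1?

share on q_1 = 0.7826

MRS = MU_q_1/MU_q_2 = 2·(q_2/q_1)^(0.5). Set equal to p_1/p_2.
Hence q_2/q_1 = ((1/2)·p_1/p_2)^(1/(0.5)), i.e. raised to the 2 power.
With the ratio pinned down, the budget gives q_1* = I/(p_1 + p_2·(q_2/q_1)) and q_2* = (q_2/q_1)·q_1*.
Numerically q_2/q_1 = 0.308642, so q_1* = 71/(8 + 7.2·0.308642) = 6.9457 and q_2* = 0.308642·6.9457 = 2.1437.
Expenditure on q_1: 8·6.9457 = 55.5652; share = 0.7826.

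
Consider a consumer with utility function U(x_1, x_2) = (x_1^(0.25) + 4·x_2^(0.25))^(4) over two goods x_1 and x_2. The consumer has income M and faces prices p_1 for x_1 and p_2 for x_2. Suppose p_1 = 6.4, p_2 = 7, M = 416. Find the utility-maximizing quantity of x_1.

MU_x_1 ∝ x_1^(-0.75), MU_x_2 ∝ 4·x_2^(-0.75), so MRS = (1/4)·(x_2/x_1)^(0.75) = p_1/p_2.
Solve for the ratio: x_2/x_1 = [4·p_1/p_2]^(4/3).
Substitute x_2 = (x_2/x_1)·x_1 into the budget: x_1* = M/(p_1 + p_2·(x_2/x_1)).
Numerically x_2/x_1 = 5.634507, so x_1* = 416/(6.4 + 7·5.634507) = 9.0747.

x_1* = 9.0747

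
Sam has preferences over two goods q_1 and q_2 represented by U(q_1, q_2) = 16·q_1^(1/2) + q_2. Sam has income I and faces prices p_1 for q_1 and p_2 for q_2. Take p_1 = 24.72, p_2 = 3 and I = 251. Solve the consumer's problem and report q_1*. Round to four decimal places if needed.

MU_q_1 = 8/√q_1, MU_q_2 = 1. Tangency: 8/√q_1 = p_1/p_2.
Solve: √q_1 = 8·p_2/p_1, so q_1*(p_1,p_2) = (8·p_2/p_1)², and q_2* = (I − p_1·q_1*)/p_2.
Plugging in: q_1* = (8·3/24.72)² = 0.9426.

q_1* = 0.9426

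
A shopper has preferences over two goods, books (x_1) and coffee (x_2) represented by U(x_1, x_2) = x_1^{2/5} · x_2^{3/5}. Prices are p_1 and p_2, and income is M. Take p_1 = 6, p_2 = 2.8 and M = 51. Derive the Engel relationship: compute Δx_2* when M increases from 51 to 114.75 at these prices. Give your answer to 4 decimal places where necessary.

Δx_2* = 13.6607

MU_x_1/MU_x_2 = (0.4·x_2)/(0.6·x_1); tangency sets this equal to p_1/p_2.
Rearranging, p_2·x_2 = (3/2)·p_1·x_1. Substituting into the budget gives p_1·x_1·(1 + (3/2)) = M.
Demand: x_1*(p_1,p_2,M) = 0.4·M/p_1 and x_2* = 0.6·M/p_2.
At p_1=6, p_2=2.8, M=51: x_2* = 0.6·51/2.8 = 10.9286.
At M' = 114.75: x_2* = 24.5893. Change: 24.5893 − 10.9286 = 13.6607.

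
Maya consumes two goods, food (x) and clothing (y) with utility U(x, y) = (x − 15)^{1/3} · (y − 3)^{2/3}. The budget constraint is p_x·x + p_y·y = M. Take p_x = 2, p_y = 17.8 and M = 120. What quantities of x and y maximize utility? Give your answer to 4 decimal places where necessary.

Let x' = x−15, y' = y−3. MRS = (1/2)·y'/x' = p_x/p_y.
After buying the subsistence bundle (15, 3), a share 1/3 of the remaining income goes to x: x* = 15 + 1/3·(M − 15p_x − 3p_y)/p_x.
Discretionary income = 120 − 15·2 − 3·17.8 = 36.6; x* = 15 + 1/3·36.6/2 = 21.1; y* = 3 + 2/3·36.6/17.8 = 4.3708.

x* = 21.1, y* = 4.3708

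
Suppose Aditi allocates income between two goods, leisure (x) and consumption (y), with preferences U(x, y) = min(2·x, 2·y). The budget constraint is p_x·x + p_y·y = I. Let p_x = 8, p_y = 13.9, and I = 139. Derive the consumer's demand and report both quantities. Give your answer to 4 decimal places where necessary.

x* = 6.347, y* = 6.347

Leontief preferences: the optimum is at the kink where x/2 = y/2, i.e. y = x.
Budget: p_x·x + p_y·x = I, so (2·p_x + 2·p_y)·x = 2·I.
Demand: x*(p_x,p_y,I) = 2·I/(2·p_x + 2·p_y), y* = 2·I/(2·p_x + 2·p_y).
Here 2·8 + 2·13.9 = 43.8, giving x* = 6.347 and y* = 6.347.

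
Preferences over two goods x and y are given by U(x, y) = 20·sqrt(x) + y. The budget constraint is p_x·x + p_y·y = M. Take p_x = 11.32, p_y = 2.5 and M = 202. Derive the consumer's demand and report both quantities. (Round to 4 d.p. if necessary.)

x* = 4.8774, y* = 58.7152

MU_x = 10/√x, MU_y = 1. Tangency: 10/√x = p_x/p_y.
Solve: √x = 10·p_y/p_x, so x*(p_x,p_y) = (10·p_y/p_x)², and y* = (M − p_x·x*)/p_y.
Plugging in: x* = (10·2.5/11.32)² = 4.8774, y* = 58.7152.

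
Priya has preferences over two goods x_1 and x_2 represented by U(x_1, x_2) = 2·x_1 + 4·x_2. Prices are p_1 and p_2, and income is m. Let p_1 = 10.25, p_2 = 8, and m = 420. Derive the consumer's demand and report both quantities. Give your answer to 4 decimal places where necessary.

x_1* = 0, x_2* = 52.5

Linear utility — the consumer picks whichever good has higher MU/price: 2/10.25 = 0.1951 vs 4/8 = 0.5.
x_2 gives more utility per dollar, so spend all income on x_2: x_2* = m/p_2, x_1* = 0.
Numerically: x_1* = 0, x_2* = 52.5.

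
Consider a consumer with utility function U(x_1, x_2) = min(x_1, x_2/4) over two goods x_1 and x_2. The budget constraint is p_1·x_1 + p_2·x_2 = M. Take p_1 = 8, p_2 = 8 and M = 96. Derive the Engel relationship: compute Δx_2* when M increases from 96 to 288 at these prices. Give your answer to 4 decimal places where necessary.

Δx_2* = 19.2

Demand: x_1*(p_1,p_2,M) = M/(p_1 + 4·p_2), x_2* = 4·M/(p_1 + 4·p_2).
Here 8 + 4·8 = 40, giving x_2* = 9.6.
At M' = 288: x_2* = 28.8. Change: 28.8 − 9.6 = 19.2.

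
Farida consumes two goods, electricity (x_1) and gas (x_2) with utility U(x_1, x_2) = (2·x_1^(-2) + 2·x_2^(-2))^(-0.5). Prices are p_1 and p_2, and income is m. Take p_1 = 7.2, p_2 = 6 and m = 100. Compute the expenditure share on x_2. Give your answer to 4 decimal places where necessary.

share on x_2 = 0.4697

Numerically x_2/x_1 = 1.062659, so x_1* = 100/(7.2 + 6·1.062659) = 7.366 and x_2* = 1.062659·7.366 = 7.8275.
Expenditure on x_2: 6·7.8275 = 46.965; share = 0.4697.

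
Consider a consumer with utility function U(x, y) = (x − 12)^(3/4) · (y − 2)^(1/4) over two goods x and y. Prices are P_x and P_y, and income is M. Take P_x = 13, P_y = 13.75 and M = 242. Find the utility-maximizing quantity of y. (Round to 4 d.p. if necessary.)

MRS = 3·(y−2)/(x−12). Tangency with P_x/P_y gives y−2 = (1/3)·(P_x/P_y)·(x−12).
Substituting into the budget: x* = 12 + 0.75·(M − 12·P_x − 2·P_y)/P_x, and y* = 2 + 0.25·(…)/P_y.
Discretionary income = 242 − 12·13 − 2·13.75 = 58.5; y* = 2 + 0.25·58.5/13.75 = 3.0636.

y* = 3.0636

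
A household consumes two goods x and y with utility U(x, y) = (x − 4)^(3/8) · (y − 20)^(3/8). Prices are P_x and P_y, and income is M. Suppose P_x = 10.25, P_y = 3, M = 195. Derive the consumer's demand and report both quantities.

Substituting into the budget: x* = 4 + 0.5·(M − 4·P_x − 20·P_y)/P_x, and y* = 20 + 0.5·(…)/P_y.
Discretionary income = 195 − 4·10.25 − 20·3 = 94; x* = 4 + 0.5·94/10.25 = 8.5854; y* = 20 + 0.5·94/3 = 35.6667.

x* = 8.5854, y* = 35.6667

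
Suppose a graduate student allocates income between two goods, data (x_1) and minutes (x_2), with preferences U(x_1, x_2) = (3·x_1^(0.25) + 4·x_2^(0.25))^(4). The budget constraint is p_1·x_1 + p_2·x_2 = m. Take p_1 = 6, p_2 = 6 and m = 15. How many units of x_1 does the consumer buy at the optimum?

With the ratio pinned down, the budget gives x_1* = m/(p_1 + p_2·(x_2/x_1)) and x_2* = (x_2/x_1)·x_1*.
Numerically x_2/x_1 = 1.467523, so x_1* = 15/(6 + 6·1.467523) = 1.0132.

x_1* = 1.0132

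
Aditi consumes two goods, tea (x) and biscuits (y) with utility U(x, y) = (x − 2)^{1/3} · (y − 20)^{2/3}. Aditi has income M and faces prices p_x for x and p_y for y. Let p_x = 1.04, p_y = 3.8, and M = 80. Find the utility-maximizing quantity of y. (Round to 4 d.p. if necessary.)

Let x' = x−2, y' = y−20. MRS = (1/2)·y'/x' = p_x/p_y.
Substituting into the budget: x* = 2 + 1/3·(M − 2·p_x − 20·p_y)/p_x, and y* = 20 + 2/3·(…)/p_y.
Discretionary income = 80 − 2·1.04 − 20·3.8 = 1.92; y* = 20 + 2/3·1.92/3.8 = 20.3368.

y* = 20.3368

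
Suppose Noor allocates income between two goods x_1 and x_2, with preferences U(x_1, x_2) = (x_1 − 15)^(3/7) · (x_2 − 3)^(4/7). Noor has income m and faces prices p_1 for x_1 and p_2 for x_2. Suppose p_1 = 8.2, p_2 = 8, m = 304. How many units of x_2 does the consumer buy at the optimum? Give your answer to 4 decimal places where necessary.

This is Cobb-Douglas in (x_1−15, x_2−3): tangency gives 3/7·p_2·(x_2−3) = 4/7·p_1·(x_1−15).
Substituting into the budget: x_1* = 15 + 3/7·(m − 15·p_1 − 3·p_2)/p_1, and x_2* = 3 + 4/7·(…)/p_2.
Discretionary income = 304 − 15·8.2 − 3·8 = 157; x_2* = 3 + 4/7·157/8 = 14.2143.

x_2* = 14.2143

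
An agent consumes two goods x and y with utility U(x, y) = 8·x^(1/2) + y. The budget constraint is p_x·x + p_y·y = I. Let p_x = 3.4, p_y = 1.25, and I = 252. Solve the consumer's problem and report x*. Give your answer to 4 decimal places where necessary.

x* = 2.1626

Plugging in: x* = (4·1.25/3.4)² = 2.1626.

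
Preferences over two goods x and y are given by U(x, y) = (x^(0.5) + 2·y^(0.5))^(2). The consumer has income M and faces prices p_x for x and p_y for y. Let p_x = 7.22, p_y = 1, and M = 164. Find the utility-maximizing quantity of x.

x* = 0.7602

MRS = MU_x/MU_y = (1/2)·(y/x)^(0.5). Set equal to p_x/p_y.
Hence y/x = (2·p_x/p_y)^(1/(0.5)), i.e. raised to the 2 power.
Substitute y = (y/x)·x into the budget: x* = M/(p_x + p_y·(y/x)).
Numerically y/x = 208.5136, so x* = 164/(7.22 + 1·208.5136) = 0.7602.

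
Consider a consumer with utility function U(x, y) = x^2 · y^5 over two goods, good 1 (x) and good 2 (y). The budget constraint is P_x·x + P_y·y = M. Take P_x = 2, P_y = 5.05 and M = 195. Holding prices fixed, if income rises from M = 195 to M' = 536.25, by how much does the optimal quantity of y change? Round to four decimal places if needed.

At P_x=2, P_y=5.05, M=195: y* = 5/7·195/5.05 = 27.5813.
At M' = 536.25: y* = 75.8487. Change: 75.8487 − 27.5813 = 48.2673.

Δy* = 48.2673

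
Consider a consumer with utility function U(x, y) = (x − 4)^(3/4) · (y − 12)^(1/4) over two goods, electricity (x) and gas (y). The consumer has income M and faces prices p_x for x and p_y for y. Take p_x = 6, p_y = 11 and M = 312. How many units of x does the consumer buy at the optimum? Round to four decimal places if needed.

Let x' = x−4, y' = y−12. MRS = 3·y'/x' = p_x/p_y.
After buying the subsistence bundle (4, 12), a share 0.75 of the remaining income goes to x: x* = 4 + 0.75·(M − 4p_x − 12p_y)/p_x.
Discretionary income = 312 − 4·6 − 12·11 = 156; x* = 4 + 0.75·156/6 = 23.5.

x* = 23.5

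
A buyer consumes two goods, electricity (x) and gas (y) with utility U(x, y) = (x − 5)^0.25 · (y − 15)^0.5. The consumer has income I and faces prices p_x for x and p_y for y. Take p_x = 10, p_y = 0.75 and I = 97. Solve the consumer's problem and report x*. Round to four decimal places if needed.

x* = 6.1917

This is Cobb-Douglas in (x−5, y−15): tangency gives 0.25·p_y·(y−15) = 0.5·p_x·(x−5).
After buying the subsistence bundle (5, 15), a share 1/3 of the remaining income goes to x: x* = 5 + 1/3·(I − 5p_x − 15p_y)/p_x.
Discretionary income = 97 − 5·10 − 15·0.75 = 35.75; x* = 5 + 1/3·35.75/10 = 6.1917.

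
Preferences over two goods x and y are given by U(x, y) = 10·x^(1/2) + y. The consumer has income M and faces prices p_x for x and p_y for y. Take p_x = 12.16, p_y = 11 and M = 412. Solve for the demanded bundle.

Set MRS = p_x/p_y: 5·x^(−1/2) = p_x/p_y.
Solve: √x = 5·p_y/p_x, so x*(p_x,p_y) = (5·p_y/p_x)², and y* = (M − p_x·x*)/p_y.
Plugging in: x* = (5·11/12.16)² = 20.4578, y* = 14.8394.

x* = 20.4578, y* = 14.8394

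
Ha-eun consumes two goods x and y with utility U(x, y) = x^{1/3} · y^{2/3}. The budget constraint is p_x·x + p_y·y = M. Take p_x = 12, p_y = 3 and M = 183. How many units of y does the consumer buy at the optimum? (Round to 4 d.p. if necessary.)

The MRS is (1/2)·y/x. Set MRS = p_x/p_y.
So 1/3·p_y·y = 2/3·p_x·x; combined with the budget, a share 1/3 of income goes to x.
Demand: x*(p_x,p_y,M) = 1/3·M/p_x and y* = 2/3·M/p_y.
At p_x=12, p_y=3, M=183: y* = 2/3·183/3 = 40.6667.

y* = 40.6667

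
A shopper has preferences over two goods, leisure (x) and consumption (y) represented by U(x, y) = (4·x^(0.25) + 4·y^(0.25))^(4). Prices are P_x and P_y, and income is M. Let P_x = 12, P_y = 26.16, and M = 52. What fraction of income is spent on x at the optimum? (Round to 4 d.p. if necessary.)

With the ratio pinned down, the budget gives x* = M/(P_x + P_y·(y/x)) and y* = (y/x)·x*.
Numerically y/x = 0.353773, so x* = 52/(12 + 26.16·0.353773) = 2.4465 and y* = 0.353773·2.4465 = 0.8655.
Expenditure on x: 12·2.4465 = 29.3582; share = 0.5646.

share on x = 0.5646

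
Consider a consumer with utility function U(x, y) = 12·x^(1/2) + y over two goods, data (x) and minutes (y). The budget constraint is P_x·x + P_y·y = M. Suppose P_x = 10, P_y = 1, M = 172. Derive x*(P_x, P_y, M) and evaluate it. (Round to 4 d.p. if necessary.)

x* = 0.36

MU_x = 6/√x, MU_y = 1. Tangency: 6/√x = P_x/P_y.
Solve: √x = 6·P_y/P_x, so x*(P_x,P_y) = (6·P_y/P_x)², and y* = (M − P_x·x*)/P_y.
Plugging in: x* = (6·1/10)² = 0.36.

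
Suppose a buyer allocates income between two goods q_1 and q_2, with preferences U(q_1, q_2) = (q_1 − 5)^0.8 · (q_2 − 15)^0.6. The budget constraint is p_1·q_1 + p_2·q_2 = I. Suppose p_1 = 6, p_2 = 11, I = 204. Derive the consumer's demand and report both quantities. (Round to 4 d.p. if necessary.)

q_1* = 5.8571, q_2* = 15.3506

Discretionary income = 204 − 5·6 − 15·11 = 9; q_1* = 5 + 4/7·9/6 = 5.8571; q_2* = 15 + 3/7·9/11 = 15.3506.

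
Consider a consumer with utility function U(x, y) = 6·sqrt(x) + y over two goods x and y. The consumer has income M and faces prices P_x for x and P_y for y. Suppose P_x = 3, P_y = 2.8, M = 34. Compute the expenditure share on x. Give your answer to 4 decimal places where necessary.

share on x = 0.6918

Plugging in: x* = (3·2.8/3)² = 7.84, y* = 3.7429.
Expenditure on x: 3·7.84 = 23.52; share = 0.6918.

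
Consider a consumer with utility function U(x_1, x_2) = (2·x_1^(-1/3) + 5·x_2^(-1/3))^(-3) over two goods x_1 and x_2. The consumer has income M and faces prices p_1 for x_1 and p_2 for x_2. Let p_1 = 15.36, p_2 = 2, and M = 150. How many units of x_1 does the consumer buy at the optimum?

x_1* = 4.4504

MU_x_1 ∝ 2·x_1^(-4/3), MU_x_2 ∝ 5·x_2^(-4/3), so MRS = (2/5)·(x_2/x_1)^(4/3) = p_1/p_2.
Hence x_2/x_1 = ((5/2)·p_1/p_2)^(1/(4/3)), i.e. raised to the 0.75 power.
With the ratio pinned down, the budget gives x_1* = M/(p_1 + p_2·(x_2/x_1)) and x_2* = (x_2/x_1)·x_1*.
Numerically x_2/x_1 = 9.172251, so x_1* = 150/(15.36 + 2·9.172251) = 4.4504.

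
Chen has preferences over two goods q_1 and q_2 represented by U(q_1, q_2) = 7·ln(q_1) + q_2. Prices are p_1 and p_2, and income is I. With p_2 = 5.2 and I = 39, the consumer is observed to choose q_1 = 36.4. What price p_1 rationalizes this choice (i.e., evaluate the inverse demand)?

MU_q_1 = 7/q_1, MU_q_2 = 1. Tangency: 7/q_1 = p_1/p_2.
So q_1*(p_1,p_2) = 7·p_2/p_1, independent of income; and q_2* = (I − 7·p_2)/p_2.
Set q_1* = 36.4 in the demand function and solve for p_1: p_1 = 1.

p_1 = 1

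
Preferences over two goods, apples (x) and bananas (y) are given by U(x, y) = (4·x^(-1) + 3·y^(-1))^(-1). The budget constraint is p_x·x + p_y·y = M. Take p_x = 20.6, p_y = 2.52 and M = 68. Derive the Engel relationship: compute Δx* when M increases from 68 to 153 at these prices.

MRS = MU_x/MU_y = (4/3)·(y/x)^(2). Set equal to p_x/p_y.
Solve for the ratio: y/x = [(3/4)·p_x/p_y]^(0.5).
With the ratio pinned down, the budget gives x* = M/(p_x + p_y·(y/x)) and y* = (y/x)·x*.
Numerically y/x = 2.476076, so x* = 68/(20.6 + 2.52·2.476076) = 2.5336.
At M' = 153: x* = 5.7005. Change: 5.7005 − 2.5336 = 3.1669.

Δx* = 3.1669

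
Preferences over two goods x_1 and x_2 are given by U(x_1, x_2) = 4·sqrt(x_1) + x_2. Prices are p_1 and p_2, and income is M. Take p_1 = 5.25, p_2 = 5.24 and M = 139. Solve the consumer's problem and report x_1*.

Thus x_1* = (2·p_2/p_1)² — independent of M — with the rest of income spent on x_2.
Plugging in: x_1* = (2·5.24/5.25)² = 3.9848.

x_1* = 3.9848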